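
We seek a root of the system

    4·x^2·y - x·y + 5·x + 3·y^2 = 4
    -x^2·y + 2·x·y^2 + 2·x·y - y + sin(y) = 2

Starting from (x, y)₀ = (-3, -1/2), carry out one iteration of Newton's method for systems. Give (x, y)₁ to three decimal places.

(2.934, -2.336)

At (-3, -1/2): F = (-37.750, 4.02057).
Jacobian J = [[8·x·y - y + 5, 4·x^2 - x + 6·y], [-2·x·y + 2·y^2 + 2·y, -x^2 + 4·x·y + 2·x + cos(y) - 1]].
At the point, J = [[17.500, 36.000], [-3.500, -9.12242]] (det J = -33.64231).
Solving J·Δ = −F gives Δ = (5.934, -1.836).
Then the next iterate is (x, y)₁ = (2.934, -2.336).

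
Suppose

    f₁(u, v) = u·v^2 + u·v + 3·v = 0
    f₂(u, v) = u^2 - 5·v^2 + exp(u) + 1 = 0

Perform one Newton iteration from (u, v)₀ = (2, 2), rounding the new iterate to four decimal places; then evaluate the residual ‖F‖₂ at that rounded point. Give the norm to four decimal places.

5.5134

At (2, 2): F = (18.0000, -7.610944).
Jacobian J = [[v^2 + v, 2·u·v + u + 3], [2·u + exp(u), -10·v]].
At the point, J = [[6.0000, 13.0000], [11.389056, -20.0000]] (det J = -268.057729).
Solving J·Δ = −F gives Δ = (-0.9739, -0.9351).
Then the next iterate is (u, v)₁ = (1.0261, 1.0649).
Re-evaluating at (1.0261, 1.0649): F = (5.451004, -0.827016), so ‖F‖₂ = 5.5134.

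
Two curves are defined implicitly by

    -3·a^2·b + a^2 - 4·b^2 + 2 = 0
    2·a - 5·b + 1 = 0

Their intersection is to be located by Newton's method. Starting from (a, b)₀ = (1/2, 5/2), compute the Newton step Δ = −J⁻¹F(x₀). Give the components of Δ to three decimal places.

(1.280, -1.588)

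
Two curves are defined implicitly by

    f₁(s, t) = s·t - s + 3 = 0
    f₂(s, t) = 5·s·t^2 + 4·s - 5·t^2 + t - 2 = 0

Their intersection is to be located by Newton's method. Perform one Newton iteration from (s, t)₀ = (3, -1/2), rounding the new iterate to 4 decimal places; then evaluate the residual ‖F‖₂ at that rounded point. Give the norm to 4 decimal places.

1035.9778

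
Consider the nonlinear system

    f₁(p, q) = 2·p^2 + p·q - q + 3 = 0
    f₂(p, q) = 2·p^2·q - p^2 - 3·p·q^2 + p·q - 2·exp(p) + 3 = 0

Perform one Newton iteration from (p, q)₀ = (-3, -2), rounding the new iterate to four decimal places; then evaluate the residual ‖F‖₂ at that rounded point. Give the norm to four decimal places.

8.1013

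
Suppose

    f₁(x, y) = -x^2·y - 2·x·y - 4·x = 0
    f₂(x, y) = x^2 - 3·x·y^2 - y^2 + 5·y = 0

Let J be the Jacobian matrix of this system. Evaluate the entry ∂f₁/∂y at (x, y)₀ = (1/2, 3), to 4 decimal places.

-1.2500

∂f₁/∂y = -x^2 - 2·x.
At (1/2, 3) this is -1.2500.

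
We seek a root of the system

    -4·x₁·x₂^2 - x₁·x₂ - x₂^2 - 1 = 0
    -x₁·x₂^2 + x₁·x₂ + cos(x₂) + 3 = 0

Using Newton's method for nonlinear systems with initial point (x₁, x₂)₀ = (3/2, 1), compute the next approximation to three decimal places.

At (3/2, 1): F = (-9.500, 3.54030).
Jacobian J = [[-4·x₂^2 - x₂, -8·x₁·x₂ - x₁ - 2·x₂], [-x₂^2 + x₂, -2·x₁·x₂ + x₁ - sin(x₂)]].
At the point, J = [[-5.000, -15.500], [0.000, -2.34147]] (det J = 11.70735).
Solving J·Δ = −F gives Δ = (-6.587, 1.512).
Then the next iterate is (x₁, x₂)₁ = (-5.087, 2.512).

(-5.087, 2.512)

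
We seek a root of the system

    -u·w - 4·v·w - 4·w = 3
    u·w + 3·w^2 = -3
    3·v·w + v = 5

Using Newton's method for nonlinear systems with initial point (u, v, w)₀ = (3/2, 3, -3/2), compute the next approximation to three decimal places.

At (3/2, 3, -3/2): F = (23.250, 7.500, -15.500).
Jacobian J = [[-w, -4·w, -u - 4·v - 4], [w, 0, u + 6·w], [0, 3·w + 1, 3·v]].
At the point, J = [[1.500, 6.000, -17.500], [-1.500, 0.000, -7.500], [0.000, -3.500, 9.000]] (det J = -50.250).
Solving J·Δ = −F gives Δ = (2.817, -3.306, 0.437).
Then the next iterate is (u, v, w)₁ = (4.317, -0.306, -1.063).

(4.317, -0.306, -1.063)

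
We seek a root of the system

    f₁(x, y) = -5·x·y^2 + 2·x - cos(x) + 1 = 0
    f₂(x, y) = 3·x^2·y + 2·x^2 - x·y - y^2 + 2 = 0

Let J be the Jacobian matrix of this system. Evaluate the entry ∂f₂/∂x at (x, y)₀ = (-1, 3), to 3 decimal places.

∂f₂/∂x = 6·x·y + 4·x - y.
At (-1, 3) this is -25.000.

-25.000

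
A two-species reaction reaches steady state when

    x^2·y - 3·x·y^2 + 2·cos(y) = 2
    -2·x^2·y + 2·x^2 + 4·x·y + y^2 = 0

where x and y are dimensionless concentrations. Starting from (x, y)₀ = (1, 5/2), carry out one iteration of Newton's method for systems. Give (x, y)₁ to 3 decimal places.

(2.759, -0.398)

At (1, 5/2): F = (-19.85229, 13.250).
Jacobian J = [[2·x·y - 3·y^2, x^2 - 6·x·y - 2·sin(y)], [-4·x·y + 4·x + 4·y, -2·x^2 + 4·x + 2·y]].
At the point, J = [[-13.750, -15.19694], [4.000, 7.000]] (det J = -35.46222).
Solving J·Δ = −F gives Δ = (1.759, -2.898).
Then the next iterate is (x, y)₁ = (2.759, -0.398).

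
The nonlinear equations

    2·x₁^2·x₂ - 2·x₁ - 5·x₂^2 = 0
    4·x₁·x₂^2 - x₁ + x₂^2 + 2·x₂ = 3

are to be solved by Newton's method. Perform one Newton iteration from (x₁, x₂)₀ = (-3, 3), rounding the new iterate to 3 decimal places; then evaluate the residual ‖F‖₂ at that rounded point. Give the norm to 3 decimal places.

28.023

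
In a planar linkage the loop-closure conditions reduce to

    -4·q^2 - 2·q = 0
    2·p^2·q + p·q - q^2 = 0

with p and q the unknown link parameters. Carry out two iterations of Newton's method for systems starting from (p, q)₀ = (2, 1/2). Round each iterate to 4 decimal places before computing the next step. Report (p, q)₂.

At (2, 1/2): F = (-2.0000, 4.7500).
Jacobian J = [[0, -8·q - 2], [4·p·q + q, 2·p^2 + p - 2·q]].
At the point, J = [[0.0000, -6.0000], [4.5000, 9.0000]] (det J = 27.0000).
Solving J·Δ = −F gives Δ = (-0.3889, -0.3333).
Then the next iterate is (p, q)₁ = (1.6111, 0.1667).
Round to (1.6111, 0.1667) and repeat: F = (-0.444556, 1.106169), J = [[0.0000, -3.3336], [1.240981, 6.468986]].
Δ = (-0.1962, -0.1334), so (p, q)₂ = (1.4149, 0.0333).

(1.4149, 0.0333)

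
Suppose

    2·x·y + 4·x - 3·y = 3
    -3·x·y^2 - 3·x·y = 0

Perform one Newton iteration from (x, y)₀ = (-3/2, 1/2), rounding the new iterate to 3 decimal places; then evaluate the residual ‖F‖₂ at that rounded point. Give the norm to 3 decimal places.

6.040

At (-3/2, 1/2): F = (-12.000, 3.375).
Jacobian J = [[2·y + 4, 2·x - 3], [-3·y^2 - 3·y, -6·x·y - 3·x]].
At the point, J = [[5.000, -6.000], [-2.250, 9.000]] (det J = 31.500).
Solving J·Δ = −F gives Δ = (2.786, 0.321).
Then the next iterate is (x, y)₁ = (1.286, 0.821).
Re-evaluating at (1.286, 0.821): F = (1.79261, -5.76787), so ‖F‖₂ = 6.040.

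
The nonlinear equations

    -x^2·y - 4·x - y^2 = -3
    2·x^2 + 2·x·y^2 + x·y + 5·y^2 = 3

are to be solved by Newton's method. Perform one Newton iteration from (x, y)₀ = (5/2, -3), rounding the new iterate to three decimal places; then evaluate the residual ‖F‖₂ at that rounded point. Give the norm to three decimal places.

At (5/2, -3): F = (2.750, 92.000).
Jacobian J = [[-2·x·y - 4, -x^2 - 2·y], [4·x + 2·y^2 + y, 4·x·y + x + 10·y]].
At the point, J = [[11.000, -0.250], [25.000, -57.500]] (det J = -626.250).
Solving J·Δ = −F gives Δ = (-0.216, 1.506).
Then the next iterate is (x, y)₁ = (2.284, -1.494).
Re-evaluating at (2.284, -1.494): F = (-0.57435, 25.37714), so ‖F‖₂ = 25.384.

25.384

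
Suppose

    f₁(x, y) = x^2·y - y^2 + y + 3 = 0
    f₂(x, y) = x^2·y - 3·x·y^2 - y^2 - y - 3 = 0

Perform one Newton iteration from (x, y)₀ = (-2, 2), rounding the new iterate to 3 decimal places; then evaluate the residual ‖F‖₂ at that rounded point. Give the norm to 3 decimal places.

At (-2, 2): F = (9.000, 23.000).
Jacobian J = [[2·x·y, x^2 - 2·y + 1], [2·x·y - 3·y^2, x^2 - 6·x·y - 2·y - 1]].
At the point, J = [[-8.000, 1.000], [-20.000, 23.000]] (det J = -164.000).
Solving J·Δ = −F gives Δ = (1.122, -0.024).
Then the next iterate is (x, y)₁ = (-0.878, 1.976).
Re-evaluating at (-0.878, 1.976): F = (2.59469, 2.92734), so ‖F‖₂ = 3.912.

3.912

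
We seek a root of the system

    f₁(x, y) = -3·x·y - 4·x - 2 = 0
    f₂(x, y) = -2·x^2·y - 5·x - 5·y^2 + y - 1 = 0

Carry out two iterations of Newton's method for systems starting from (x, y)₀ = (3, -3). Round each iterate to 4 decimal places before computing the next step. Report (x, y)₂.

At (3, -3): F = (13.0000, -10.0000).
Jacobian J = [[-3·y - 4, -3·x], [-4·x·y - 5, -2·x^2 - 10·y + 1]].
At the point, J = [[5.0000, -9.0000], [31.0000, 13.0000]] (det J = 344.0000).
Solving J·Δ = −F gives Δ = (-0.2297, 1.3169).
Then the next iterate is (x, y)₁ = (2.7703, -1.6831).
Round to (2.7703, -1.6831) and repeat: F = (0.906876, -4.864617), J = [[1.0493, -8.3109], [13.650768, 2.481876]].
Δ = (0.3290, 0.1507), so (x, y)₂ = (3.0993, -1.5324).

(3.0993, -1.5324)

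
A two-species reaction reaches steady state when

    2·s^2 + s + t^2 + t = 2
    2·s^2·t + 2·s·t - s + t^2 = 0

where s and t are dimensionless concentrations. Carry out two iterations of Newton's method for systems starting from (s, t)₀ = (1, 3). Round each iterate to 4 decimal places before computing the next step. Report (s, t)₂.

(0.5696, 0.7153)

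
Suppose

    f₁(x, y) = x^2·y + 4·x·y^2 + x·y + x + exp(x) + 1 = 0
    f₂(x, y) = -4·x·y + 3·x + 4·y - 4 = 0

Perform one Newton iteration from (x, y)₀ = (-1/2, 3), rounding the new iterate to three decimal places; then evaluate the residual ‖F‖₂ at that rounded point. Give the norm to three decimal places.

At (-1/2, 3): F = (-17.64347, 12.500).
Jacobian J = [[2·x·y + 4·y^2 + y + exp(x) + 1, x^2 + 8·x·y + x], [-4·y + 3, -4·x + 4]].
At the point, J = [[37.60653, -12.250], [-9.000, 6.000]] (det J = 115.38918).
Solving J·Δ = −F gives Δ = (-0.410, -2.698).
Then the next iterate is (x, y)₁ = (-0.910, 0.302).
Re-evaluating at (-0.910, 0.302): F = (0.13581, -4.42272), so ‖F‖₂ = 4.425.

4.425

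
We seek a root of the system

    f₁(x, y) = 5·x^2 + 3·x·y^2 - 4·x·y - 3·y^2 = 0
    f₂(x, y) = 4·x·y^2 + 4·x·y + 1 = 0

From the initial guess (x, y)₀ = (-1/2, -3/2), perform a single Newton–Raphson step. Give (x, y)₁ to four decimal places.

(-3.0645, 0.5484)

At (-1/2, -3/2): F = (-11.8750, -0.5000).
Jacobian J = [[10·x + 3·y^2 - 4·y, 6·x·y - 4·x - 6·y], [4·y^2 + 4·y, 8·x·y + 4·x]].
At the point, J = [[7.7500, 15.5000], [3.0000, 4.0000]] (det J = -15.5000).
Solving J·Δ = −F gives Δ = (-2.5645, 2.0484).
Then the next iterate is (x, y)₁ = (-3.0645, 0.5484).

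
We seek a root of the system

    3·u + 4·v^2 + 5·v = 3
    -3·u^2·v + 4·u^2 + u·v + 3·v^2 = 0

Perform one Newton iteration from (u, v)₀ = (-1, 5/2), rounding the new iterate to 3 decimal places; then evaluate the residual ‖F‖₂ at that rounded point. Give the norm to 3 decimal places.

At (-1, 5/2): F = (31.500, 12.750).
Jacobian J = [[3, 8·v + 5], [-6·u·v + 8·u + v, -3·u^2 + u + 6·v]].
At the point, J = [[3.000, 25.000], [9.500, 11.000]] (det J = -204.500).
Solving J·Δ = −F gives Δ = (0.136, -1.276).
Then the next iterate is (u, v)₁ = (-0.864, 1.224).
Re-evaluating at (-0.864, 1.224): F = (6.52070, 3.68184), so ‖F‖₂ = 7.488.

7.488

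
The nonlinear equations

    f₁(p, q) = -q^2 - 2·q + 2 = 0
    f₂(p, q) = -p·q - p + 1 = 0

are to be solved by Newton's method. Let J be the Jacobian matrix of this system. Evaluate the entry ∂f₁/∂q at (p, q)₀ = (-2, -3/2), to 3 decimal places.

1.000

∂f₁/∂q = -2·q - 2.
At (-2, -3/2) this is 1.000.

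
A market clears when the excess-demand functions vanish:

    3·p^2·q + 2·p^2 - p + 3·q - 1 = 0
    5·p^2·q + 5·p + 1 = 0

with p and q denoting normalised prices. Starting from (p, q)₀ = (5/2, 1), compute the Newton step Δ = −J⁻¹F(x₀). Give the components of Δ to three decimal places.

(0.127, -1.554)

At (5/2, 1): F = (30.750, 44.750).
Jacobian J = [[6·p·q + 4·p - 1, 3·p^2 + 3], [10·p·q + 5, 5·p^2]].
At the point, J = [[24.000, 21.750], [30.000, 31.250]] (det J = 97.500).
Solving J·Δ = −F gives Δ = (0.127, -1.554).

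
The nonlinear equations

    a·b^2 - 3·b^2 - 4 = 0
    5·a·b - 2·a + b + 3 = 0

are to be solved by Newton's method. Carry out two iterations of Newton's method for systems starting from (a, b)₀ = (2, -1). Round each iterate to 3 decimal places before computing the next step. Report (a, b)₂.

At (2, -1): F = (-5.000, -12.000).
Jacobian J = [[b^2, 2·a·b - 6·b], [5·b - 2, 5·a + 1]].
At the point, J = [[1.000, 2.000], [-7.000, 11.000]] (det J = 25.000).
Solving J·Δ = −F gives Δ = (1.240, 1.880).
Then the next iterate is (a, b)₁ = (3.240, 0.880).
Round to (3.240, 0.880) and repeat: F = (-3.81414, 11.656), J = [[0.77440, 0.42240], [2.400, 17.200]].
Δ = (5.731, -1.477), so (a, b)₂ = (8.971, -0.597).

(8.971, -0.597)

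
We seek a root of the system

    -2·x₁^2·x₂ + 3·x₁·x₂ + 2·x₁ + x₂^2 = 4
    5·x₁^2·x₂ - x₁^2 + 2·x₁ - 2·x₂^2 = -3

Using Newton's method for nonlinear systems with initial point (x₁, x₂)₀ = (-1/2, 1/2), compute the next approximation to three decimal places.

(1.652, 4.435)

At (-1/2, 1/2): F = (-5.750, 1.875).
Jacobian J = [[-4·x₁·x₂ + 3·x₂ + 2, -2·x₁^2 + 3·x₁ + 2·x₂], [10·x₁·x₂ - 2·x₁ + 2, 5·x₁^2 - 4·x₂]].
At the point, J = [[4.500, -1.000], [0.500, -0.750]] (det J = -2.875).
Solving J·Δ = −F gives Δ = (2.152, 3.935).
Then the next iterate is (x₁, x₂)₁ = (1.652, 4.435).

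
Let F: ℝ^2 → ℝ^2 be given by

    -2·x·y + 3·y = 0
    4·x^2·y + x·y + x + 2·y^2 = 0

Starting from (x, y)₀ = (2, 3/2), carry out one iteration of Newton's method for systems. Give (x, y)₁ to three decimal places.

(1.945, 0.165)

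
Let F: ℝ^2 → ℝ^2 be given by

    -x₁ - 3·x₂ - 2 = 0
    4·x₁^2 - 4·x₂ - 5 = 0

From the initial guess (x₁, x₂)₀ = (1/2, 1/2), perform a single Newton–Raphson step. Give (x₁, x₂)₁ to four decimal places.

(0.6250, -0.8750)

At (1/2, 1/2): F = (-4.0000, -6.0000).
Jacobian J = [[-1, -3], [8·x₁, -4]].
At the point, J = [[-1.0000, -3.0000], [4.0000, -4.0000]] (det J = 16.0000).
Solving J·Δ = −F gives Δ = (0.1250, -1.3750).
Then the next iterate is (x₁, x₂)₁ = (0.6250, -0.8750).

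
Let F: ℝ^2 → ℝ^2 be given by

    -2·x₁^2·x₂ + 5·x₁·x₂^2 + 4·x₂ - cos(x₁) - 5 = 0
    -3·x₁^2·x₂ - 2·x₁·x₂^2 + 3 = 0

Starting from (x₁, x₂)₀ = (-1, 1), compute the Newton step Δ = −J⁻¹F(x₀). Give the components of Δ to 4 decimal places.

(-0.1858, -1.2570)

At (-1, 1): F = (-8.540302, 2.0000).
Jacobian J = [[-4·x₁·x₂ + 5·x₂^2 + sin(x₁), -2·x₁^2 + 10·x₁·x₂ + 4], [-6·x₁·x₂ - 2·x₂^2, -3·x₁^2 - 4·x₁·x₂]].
At the point, J = [[8.158529, -8.0000], [4.0000, 1.0000]] (det J = 40.158529).
Solving J·Δ = −F gives Δ = (-0.1858, -1.2570).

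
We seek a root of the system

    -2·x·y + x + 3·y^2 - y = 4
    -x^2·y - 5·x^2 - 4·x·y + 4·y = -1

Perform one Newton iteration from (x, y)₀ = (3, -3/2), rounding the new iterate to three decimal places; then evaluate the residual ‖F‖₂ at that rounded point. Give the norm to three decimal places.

At (3, -3/2): F = (16.250, -18.500).
Jacobian J = [[-2·y + 1, -2·x + 6·y - 1], [-2·x·y - 10·x - 4·y, -x^2 - 4·x + 4]].
At the point, J = [[4.000, -16.000], [-15.000, -17.000]] (det J = -308.000).
Solving J·Δ = −F gives Δ = (-1.858, 0.551).
Then the next iterate is (x, y)₁ = (1.142, -0.949).
Re-evaluating at (1.142, -0.949): F = (2.96032, -3.74414), so ‖F‖₂ = 4.773.

4.773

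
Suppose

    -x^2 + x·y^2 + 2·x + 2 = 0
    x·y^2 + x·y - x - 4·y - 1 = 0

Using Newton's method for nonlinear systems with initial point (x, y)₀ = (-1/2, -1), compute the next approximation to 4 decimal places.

(-0.8365, 0.0962)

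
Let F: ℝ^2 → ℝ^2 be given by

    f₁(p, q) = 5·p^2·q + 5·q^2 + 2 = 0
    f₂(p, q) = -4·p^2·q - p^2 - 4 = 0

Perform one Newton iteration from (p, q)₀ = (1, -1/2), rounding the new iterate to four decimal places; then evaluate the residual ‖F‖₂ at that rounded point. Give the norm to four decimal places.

At (1, -1/2): F = (0.7500, -3.0000).
Jacobian J = [[10·p·q, 5·p^2 + 10·q], [-8·p·q - 2·p, -4·p^2]].
At the point, J = [[-5.0000, 0.0000], [2.0000, -4.0000]] (det J = 20.0000).
Solving J·Δ = −F gives Δ = (0.1500, -0.6750).
Then the next iterate is (p, q)₁ = (1.1500, -1.1750).
Re-evaluating at (1.1500, -1.1750): F = (1.133438, 0.893250), so ‖F‖₂ = 1.4431.

1.4431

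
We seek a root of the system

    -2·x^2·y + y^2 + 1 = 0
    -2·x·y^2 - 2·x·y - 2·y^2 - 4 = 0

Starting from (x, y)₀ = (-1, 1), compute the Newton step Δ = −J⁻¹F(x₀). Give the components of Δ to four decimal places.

At (-1, 1): F = (0.0000, -2.0000).
Jacobian J = [[-4·x·y, -2·x^2 + 2·y], [-2·y^2 - 2·y, -4·x·y - 2·x - 4·y]].
At the point, J = [[4.0000, 0.0000], [-4.0000, 2.0000]] (det J = 8.0000).
Solving J·Δ = −F gives Δ = (0.0000, 1.0000).

(0.0000, 1.0000)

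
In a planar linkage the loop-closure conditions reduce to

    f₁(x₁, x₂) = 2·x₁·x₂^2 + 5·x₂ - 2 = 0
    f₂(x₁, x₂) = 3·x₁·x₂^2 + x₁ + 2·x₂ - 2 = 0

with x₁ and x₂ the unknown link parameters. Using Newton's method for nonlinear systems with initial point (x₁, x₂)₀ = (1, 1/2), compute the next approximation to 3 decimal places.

At (1, 1/2): F = (1.000, 0.750).
Jacobian J = [[2·x₂^2, 4·x₁·x₂ + 5], [3·x₂^2 + 1, 6·x₁·x₂ + 2]].
At the point, J = [[0.500, 7.000], [1.750, 5.000]] (det J = -9.750).
Solving J·Δ = −F gives Δ = (-0.026, -0.141).
Then the next iterate is (x₁, x₂)₁ = (0.974, 0.359).

(0.974, 0.359)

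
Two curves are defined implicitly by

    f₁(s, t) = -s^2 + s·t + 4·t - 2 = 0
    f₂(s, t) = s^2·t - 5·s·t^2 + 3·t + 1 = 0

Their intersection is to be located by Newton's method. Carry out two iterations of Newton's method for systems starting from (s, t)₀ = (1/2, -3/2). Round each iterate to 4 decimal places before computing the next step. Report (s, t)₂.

(2.0824, 1.0494)

At (1/2, -3/2): F = (-9.0000, -9.5000).
Jacobian J = [[-2·s + t, s + 4], [2·s·t - 5·t^2, s^2 - 10·s·t + 3]].
At the point, J = [[-2.5000, 4.5000], [-12.7500, 10.7500]] (det J = 30.5000).
Solving J·Δ = −F gives Δ = (1.7705, 2.9836).
Then the next iterate is (s, t)₁ = (2.2705, 1.4836).
Round to (2.2705, 1.4836) and repeat: F = (2.147744, -11.888625), J = [[-3.0574, 6.2705], [-4.268317, -25.529968]].
Δ = (-0.1881, -0.4342), so (s, t)₂ = (2.0824, 1.0494).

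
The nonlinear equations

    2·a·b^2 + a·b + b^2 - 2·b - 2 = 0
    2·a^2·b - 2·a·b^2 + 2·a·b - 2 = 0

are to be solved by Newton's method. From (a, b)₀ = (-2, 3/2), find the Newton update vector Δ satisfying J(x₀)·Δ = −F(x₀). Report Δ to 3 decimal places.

(-0.843, -1.524)

At (-2, 3/2): F = (-14.750, 13.000).
Jacobian J = [[2·b^2 + b, 4·a·b + a + 2·b - 2], [4·a·b - 2·b^2 + 2·b, 2·a^2 - 4·a·b + 2·a]].
At the point, J = [[6.000, -13.000], [-13.500, 16.000]] (det J = -79.500).
Solving J·Δ = −F gives Δ = (-0.843, -1.524).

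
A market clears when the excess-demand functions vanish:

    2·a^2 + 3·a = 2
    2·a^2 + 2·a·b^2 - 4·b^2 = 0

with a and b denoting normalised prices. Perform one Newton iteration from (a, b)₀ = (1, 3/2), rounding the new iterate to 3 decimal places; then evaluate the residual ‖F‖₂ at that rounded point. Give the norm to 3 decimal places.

At (1, 3/2): F = (3.000, -2.500).
Jacobian J = [[4·a + 3, 0], [4·a + 2·b^2, 4·a·b - 8·b]].
At the point, J = [[7.000, 0.000], [8.500, -6.000]] (det J = -42.000).
Solving J·Δ = −F gives Δ = (-0.429, -1.024).
Then the next iterate is (a, b)₁ = (0.571, 0.476).
Re-evaluating at (0.571, 0.476): F = (0.36508, 0.00453), so ‖F‖₂ = 0.365.

0.365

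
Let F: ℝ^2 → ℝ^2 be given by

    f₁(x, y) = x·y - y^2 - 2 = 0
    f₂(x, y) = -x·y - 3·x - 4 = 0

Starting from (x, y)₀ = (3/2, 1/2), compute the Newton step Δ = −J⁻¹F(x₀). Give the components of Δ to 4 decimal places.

(-6.8750, 9.8750)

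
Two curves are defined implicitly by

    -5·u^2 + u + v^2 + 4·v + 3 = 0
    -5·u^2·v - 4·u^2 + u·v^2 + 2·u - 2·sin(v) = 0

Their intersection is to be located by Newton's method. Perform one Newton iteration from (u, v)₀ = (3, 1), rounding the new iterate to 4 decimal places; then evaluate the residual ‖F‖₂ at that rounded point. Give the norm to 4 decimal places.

At (3, 1): F = (-34.0000, -73.682942).
Jacobian J = [[-10·u + 1, 2·v + 4], [-10·u·v - 8·u + v^2 + 2, -5·u^2 + 2·u·v - 2·cos(v)]].
At the point, J = [[-29.0000, 6.0000], [-51.0000, -40.080605]] (det J = 1468.337534).
Solving J·Δ = −F gives Δ = (-1.2292, -0.2743).
Then the next iterate is (u, v)₁ = (1.7708, 0.7257).
Re-evaluating at (1.7708, 0.7257): F = (-7.478423, -20.774080), so ‖F‖₂ = 22.0792.

22.0792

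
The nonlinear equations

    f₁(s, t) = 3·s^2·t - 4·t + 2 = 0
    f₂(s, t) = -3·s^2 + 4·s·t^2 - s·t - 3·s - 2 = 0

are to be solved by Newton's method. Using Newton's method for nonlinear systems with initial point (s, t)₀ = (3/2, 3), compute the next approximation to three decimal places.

(1.209, 2.126)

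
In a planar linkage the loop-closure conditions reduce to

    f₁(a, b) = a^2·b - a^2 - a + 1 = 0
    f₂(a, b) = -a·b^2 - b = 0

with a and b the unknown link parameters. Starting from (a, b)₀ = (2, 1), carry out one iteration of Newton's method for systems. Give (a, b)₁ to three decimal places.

At (2, 1): F = (-1.000, -3.000).
Jacobian J = [[2·a·b - 2·a - 1, a^2], [-b^2, -2·a·b - 1]].
At the point, J = [[-1.000, 4.000], [-1.000, -5.000]] (det J = 9.000).
Solving J·Δ = −F gives Δ = (-1.889, -0.222).
Then the next iterate is (a, b)₁ = (0.111, 0.778).

(0.111, 0.778)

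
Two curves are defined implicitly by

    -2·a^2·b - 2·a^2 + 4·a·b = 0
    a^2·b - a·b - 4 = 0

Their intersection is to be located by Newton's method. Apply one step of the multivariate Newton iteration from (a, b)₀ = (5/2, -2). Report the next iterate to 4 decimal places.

At (5/2, -2): F = (-7.5000, -11.5000).
Jacobian J = [[-4·a·b - 4·a + 4·b, -2·a^2 + 4·a], [2·a·b - b, a^2 - a]].
At the point, J = [[2.0000, -2.5000], [-8.0000, 3.7500]] (det J = -12.5000).
Solving J·Δ = −F gives Δ = (-4.5500, -6.6400).
Then the next iterate is (a, b)₁ = (-2.0500, -8.6400).

(-2.0500, -8.6400)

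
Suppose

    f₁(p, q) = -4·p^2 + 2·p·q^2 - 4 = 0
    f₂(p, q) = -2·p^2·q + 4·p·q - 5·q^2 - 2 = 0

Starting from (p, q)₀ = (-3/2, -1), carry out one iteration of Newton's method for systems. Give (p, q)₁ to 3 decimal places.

At (-3/2, -1): F = (-16.000, 3.500).
Jacobian J = [[-8·p + 2·q^2, 4·p·q], [-4·p·q + 4·q, -2·p^2 + 4·p - 10·q]].
At the point, J = [[14.000, 6.000], [-10.000, -0.500]] (det J = 53.000).
Solving J·Δ = −F gives Δ = (0.245, 2.094).
Then the next iterate is (p, q)₁ = (-1.255, 1.094).

(-1.255, 1.094)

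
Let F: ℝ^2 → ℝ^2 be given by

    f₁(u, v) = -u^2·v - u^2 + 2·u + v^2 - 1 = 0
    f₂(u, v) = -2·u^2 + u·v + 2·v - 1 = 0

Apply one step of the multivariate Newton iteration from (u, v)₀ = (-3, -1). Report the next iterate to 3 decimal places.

(-1.387, -1.252)

At (-3, -1): F = (-6.000, -18.000).
Jacobian J = [[-2·u·v - 2·u + 2, -u^2 + 2·v], [-4·u + v, u + 2]].
At the point, J = [[2.000, -11.000], [11.000, -1.000]] (det J = 119.000).
Solving J·Δ = −F gives Δ = (1.613, -0.252).
Then the next iterate is (u, v)₁ = (-1.387, -1.252).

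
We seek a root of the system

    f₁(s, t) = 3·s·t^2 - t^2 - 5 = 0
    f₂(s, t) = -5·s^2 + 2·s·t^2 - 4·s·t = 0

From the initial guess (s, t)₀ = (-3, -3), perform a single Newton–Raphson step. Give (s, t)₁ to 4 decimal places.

At (-3, -3): F = (-95.0000, -135.0000).
Jacobian J = [[3·t^2, 6·s·t - 2·t], [-10·s + 2·t^2 - 4·t, 4·s·t - 4·s]].
At the point, J = [[27.0000, 60.0000], [60.0000, 48.0000]] (det J = -2304.0000).
Solving J·Δ = −F gives Δ = (1.5365, 0.8919).
Then the next iterate is (s, t)₁ = (-1.4635, -2.1081).

(-1.4635, -2.1081)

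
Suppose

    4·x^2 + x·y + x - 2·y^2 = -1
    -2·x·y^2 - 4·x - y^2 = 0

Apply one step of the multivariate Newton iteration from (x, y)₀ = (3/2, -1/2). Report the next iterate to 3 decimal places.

At (3/2, -1/2): F = (10.250, -7.000).
Jacobian J = [[8·x + y + 1, x - 4·y], [-2·y^2 - 4, -4·x·y - 2·y]].
At the point, J = [[12.500, 3.500], [-4.500, 4.000]] (det J = 65.750).
Solving J·Δ = −F gives Δ = (-0.996, 0.629).
Then the next iterate is (x, y)₁ = (0.504, 0.129).

(0.504, 0.129)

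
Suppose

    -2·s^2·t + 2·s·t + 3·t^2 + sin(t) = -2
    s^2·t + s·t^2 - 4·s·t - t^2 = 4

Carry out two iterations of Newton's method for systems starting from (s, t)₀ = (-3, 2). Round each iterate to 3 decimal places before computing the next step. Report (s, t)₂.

(-1.924, 3.286)

At (-3, 2): F = (-33.09070, 22.000).
Jacobian J = [[-4·s·t + 2·t, -2·s^2 + 2·s + 6·t + cos(t)], [2·s·t + t^2 - 4·t, s^2 + 2·s·t - 4·s - 2·t]].
At the point, J = [[28.000, -12.41615], [-16.000, 5.000]] (det J = -58.65835).
Solving J·Δ = −F gives Δ = (1.836, 1.475).
Then the next iterate is (s, t)₁ = (-1.164, 3.475).
Round to (-1.164, 3.475) and repeat: F = (20.39328, -9.24379), J = [[23.12960, 14.86728], [-9.91417, -9.02890]].
Δ = (-0.760, -0.189), so (s, t)₂ = (-1.924, 3.286).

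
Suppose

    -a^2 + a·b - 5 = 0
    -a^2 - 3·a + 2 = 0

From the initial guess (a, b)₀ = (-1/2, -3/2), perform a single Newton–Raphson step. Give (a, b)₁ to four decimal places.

(1.1250, -12.1250)

At (-1/2, -3/2): F = (-4.5000, 3.2500).
Jacobian J = [[-2·a + b, a], [-2·a - 3, 0]].
At the point, J = [[-0.5000, -0.5000], [-2.0000, 0.0000]] (det J = -1.0000).
Solving J·Δ = −F gives Δ = (1.6250, -10.6250).
Then the next iterate is (a, b)₁ = (1.1250, -12.1250).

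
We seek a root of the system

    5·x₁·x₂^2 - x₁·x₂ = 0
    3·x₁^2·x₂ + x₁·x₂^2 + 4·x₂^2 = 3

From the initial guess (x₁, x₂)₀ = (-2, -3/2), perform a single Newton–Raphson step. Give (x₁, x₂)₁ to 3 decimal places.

(-1.344, -0.965)

At (-2, -3/2): F = (-25.500, -16.500).
Jacobian J = [[5·x₂^2 - x₂, 10·x₁·x₂ - x₁], [6·x₁·x₂ + x₂^2, 3·x₁^2 + 2·x₁·x₂ + 8·x₂]].
At the point, J = [[12.750, 32.000], [20.250, 6.000]] (det J = -571.500).
Solving J·Δ = −F gives Δ = (0.656, 0.535).
Then the next iterate is (x₁, x₂)₁ = (-1.344, -0.965).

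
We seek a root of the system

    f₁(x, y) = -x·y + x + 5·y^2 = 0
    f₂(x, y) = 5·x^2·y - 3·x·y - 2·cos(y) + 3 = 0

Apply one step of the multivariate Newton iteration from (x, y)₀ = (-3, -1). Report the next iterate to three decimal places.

At (-3, -1): F = (-1.000, -52.08060).
Jacobian J = [[-y + 1, -x + 10·y], [10·x·y - 3·y, 5·x^2 - 3·x + 2·sin(y)]].
At the point, J = [[2.000, -7.000], [33.000, 52.31706]] (det J = 335.63412).
Solving J·Δ = −F gives Δ = (1.242, 0.212).
Then the next iterate is (x, y)₁ = (-1.758, -0.788).

(-1.758, -0.788)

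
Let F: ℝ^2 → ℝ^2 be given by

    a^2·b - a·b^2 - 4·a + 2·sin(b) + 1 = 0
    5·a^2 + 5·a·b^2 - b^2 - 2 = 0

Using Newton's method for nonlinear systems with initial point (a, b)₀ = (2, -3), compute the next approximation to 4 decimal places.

(0.5747, -2.8823)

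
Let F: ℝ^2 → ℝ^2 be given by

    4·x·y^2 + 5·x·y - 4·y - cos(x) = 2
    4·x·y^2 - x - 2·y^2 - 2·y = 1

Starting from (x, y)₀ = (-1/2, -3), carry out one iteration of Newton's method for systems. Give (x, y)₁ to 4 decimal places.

(-1.0308, -0.7692)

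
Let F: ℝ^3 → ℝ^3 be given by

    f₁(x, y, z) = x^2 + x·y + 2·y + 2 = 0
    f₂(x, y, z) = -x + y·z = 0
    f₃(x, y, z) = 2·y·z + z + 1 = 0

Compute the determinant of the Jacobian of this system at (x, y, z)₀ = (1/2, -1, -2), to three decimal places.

J = [[2·x + y, x + 2, 0], [-1, z, y], [0, 2·z, 2·y + 1]].
At the point, J = [[0.000, 2.500, 0.000], [-1.000, -2.000, -1.000], [0.000, -4.000, -1.000]].
det J = -2.500.

-2.500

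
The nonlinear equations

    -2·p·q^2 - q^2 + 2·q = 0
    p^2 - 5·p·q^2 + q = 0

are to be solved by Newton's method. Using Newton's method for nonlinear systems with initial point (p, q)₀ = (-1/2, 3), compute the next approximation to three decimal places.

(-0.273, 2.043)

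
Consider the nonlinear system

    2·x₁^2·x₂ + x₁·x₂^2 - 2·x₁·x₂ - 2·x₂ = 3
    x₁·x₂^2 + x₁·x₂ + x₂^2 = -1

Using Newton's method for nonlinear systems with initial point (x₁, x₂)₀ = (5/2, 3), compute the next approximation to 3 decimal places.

At (5/2, 3): F = (36.000, 40.000).
Jacobian J = [[4·x₁·x₂ + x₂^2 - 2·x₂, 2·x₁^2 + 2·x₁·x₂ - 2·x₁ - 2], [x₂^2 + x₂, 2·x₁·x₂ + x₁ + 2·x₂]].
At the point, J = [[33.000, 20.500], [12.000, 23.500]] (det J = 529.500).
Solving J·Δ = −F gives Δ = (-0.049, -1.677).
Then the next iterate is (x₁, x₂)₁ = (2.451, 1.323).

(2.451, 1.323)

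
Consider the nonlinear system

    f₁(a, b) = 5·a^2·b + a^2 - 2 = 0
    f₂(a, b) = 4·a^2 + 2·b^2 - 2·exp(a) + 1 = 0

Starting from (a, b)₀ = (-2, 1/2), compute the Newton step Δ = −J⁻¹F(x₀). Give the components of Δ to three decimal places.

(1.078, 0.155)

At (-2, 1/2): F = (12.000, 17.22933).
Jacobian J = [[10·a·b + 2·a, 5·a^2], [8·a - 2·exp(a), 4·b]].
At the point, J = [[-14.000, 20.000], [-16.27067, 2.000]] (det J = 297.41341).
Solving J·Δ = −F gives Δ = (1.078, 0.155).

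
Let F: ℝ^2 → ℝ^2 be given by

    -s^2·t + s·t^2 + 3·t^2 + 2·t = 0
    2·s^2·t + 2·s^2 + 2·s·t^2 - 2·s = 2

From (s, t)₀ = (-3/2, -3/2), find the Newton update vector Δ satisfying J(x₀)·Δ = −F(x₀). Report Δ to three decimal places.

(2.971, -0.618)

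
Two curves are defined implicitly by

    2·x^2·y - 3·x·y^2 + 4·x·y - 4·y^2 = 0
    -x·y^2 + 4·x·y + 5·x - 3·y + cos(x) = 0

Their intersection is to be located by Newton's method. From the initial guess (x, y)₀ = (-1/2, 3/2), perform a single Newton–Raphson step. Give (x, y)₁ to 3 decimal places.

(-0.038, 0.433)

At (-1/2, 3/2): F = (-7.875, -7.99742).
Jacobian J = [[4·x·y - 3·y^2 + 4·y, 2·x^2 - 6·x·y + 4·x - 8·y], [-y^2 + 4·y - sin(x) + 5, -2·x·y + 4·x - 3]].
At the point, J = [[-3.750, -9.000], [9.22943, -3.500]] (det J = 96.18983).
Solving J·Δ = −F gives Δ = (0.462, -1.067).
Then the next iterate is (x, y)₁ = (-0.038, 0.433).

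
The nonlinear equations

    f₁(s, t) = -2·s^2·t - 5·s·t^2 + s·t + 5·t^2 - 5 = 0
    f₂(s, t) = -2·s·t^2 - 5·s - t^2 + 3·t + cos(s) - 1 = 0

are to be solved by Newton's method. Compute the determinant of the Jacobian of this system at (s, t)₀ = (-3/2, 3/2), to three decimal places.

J = [[-4·s·t - 5·t^2 + t, -2·s^2 - 10·s·t + s + 10·t], [-2·t^2 - sin(s) - 5, -4·s·t - 2·t + 3]].
At the point, J = [[-0.750, 31.500], [-8.50251, 9.000]].
det J = 261.079.

261.079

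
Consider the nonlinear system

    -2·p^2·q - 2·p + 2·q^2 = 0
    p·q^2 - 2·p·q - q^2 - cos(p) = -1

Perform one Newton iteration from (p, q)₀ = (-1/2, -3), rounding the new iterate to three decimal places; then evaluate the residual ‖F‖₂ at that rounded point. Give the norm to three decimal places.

6.714

At (-1/2, -3): F = (20.500, -16.37758).
Jacobian J = [[-4·p·q - 2, -2·p^2 + 4·q], [q^2 - 2·q + sin(p), 2·p·q - 2·p - 2·q]].
At the point, J = [[-8.000, -12.500], [14.52057, 10.000]] (det J = 101.50718).
Solving J·Δ = −F gives Δ = (-0.003, 1.642).
Then the next iterate is (p, q)₁ = (-0.503, -1.358).
Re-evaluating at (-0.503, -1.358): F = (5.38150, -4.01407), so ‖F‖₂ = 6.714.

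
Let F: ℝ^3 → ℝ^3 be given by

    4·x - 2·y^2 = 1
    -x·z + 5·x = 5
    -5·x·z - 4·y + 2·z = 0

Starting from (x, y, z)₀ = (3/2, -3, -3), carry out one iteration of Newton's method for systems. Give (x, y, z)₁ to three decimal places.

(1.385, -1.878, 1.051)

At (3/2, -3, -3): F = (-13.000, 7.000, 28.500).
Jacobian J = [[4, -4·y, 0], [-z + 5, 0, -x], [-5·z, -4, -5·x + 2]].
At the point, J = [[4.000, 12.000, 0.000], [8.000, 0.000, -1.500], [15.000, -4.000, -5.500]] (det J = 234.000).
Solving J·Δ = −F gives Δ = (-0.115, 1.122, 4.051).
Then the next iterate is (x, y, z)₁ = (1.385, -1.878, 1.051).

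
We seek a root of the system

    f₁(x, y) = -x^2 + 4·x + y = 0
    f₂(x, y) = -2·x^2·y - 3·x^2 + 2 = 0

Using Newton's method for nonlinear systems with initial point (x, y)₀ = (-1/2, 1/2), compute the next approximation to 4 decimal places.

At (-1/2, 1/2): F = (-1.7500, 1.0000).
Jacobian J = [[-2·x + 4, 1], [-4·x·y - 6·x, -2·x^2]].
At the point, J = [[5.0000, 1.0000], [4.0000, -0.5000]] (det J = -6.5000).
Solving J·Δ = −F gives Δ = (-0.0192, 1.8462).
Then the next iterate is (x, y)₁ = (-0.5192, 2.3462).

(-0.5192, 2.3462)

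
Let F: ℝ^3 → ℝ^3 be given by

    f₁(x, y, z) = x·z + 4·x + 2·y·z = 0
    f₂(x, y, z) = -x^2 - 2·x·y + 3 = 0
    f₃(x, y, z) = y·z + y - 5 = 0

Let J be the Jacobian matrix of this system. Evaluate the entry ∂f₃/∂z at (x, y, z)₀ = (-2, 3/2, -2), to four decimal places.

∂f₃/∂z = y.
At (-2, 3/2, -2) this is 1.5000.

1.5000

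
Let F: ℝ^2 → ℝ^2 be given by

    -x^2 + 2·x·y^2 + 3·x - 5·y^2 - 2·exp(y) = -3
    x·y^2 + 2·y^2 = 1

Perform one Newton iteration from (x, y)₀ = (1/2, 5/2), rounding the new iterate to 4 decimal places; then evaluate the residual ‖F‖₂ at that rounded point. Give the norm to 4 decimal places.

13.7964

At (1/2, 5/2): F = (-45.114988, 14.6250).
Jacobian J = [[-2·x + 2·y^2 + 3, 4·x·y - 10·y - 2·exp(y)], [y^2, 2·x·y + 4·y]].
At the point, J = [[14.5000, -44.364988], [6.2500, 12.5000]] (det J = 458.531175).
Solving J·Δ = −F gives Δ = (-0.1852, -1.0774).
Then the next iterate is (x, y)₁ = (0.3148, 1.4226).
Re-evaluating at (0.3148, 1.4226): F = (-13.295256, 3.684671), so ‖F‖₂ = 13.7964.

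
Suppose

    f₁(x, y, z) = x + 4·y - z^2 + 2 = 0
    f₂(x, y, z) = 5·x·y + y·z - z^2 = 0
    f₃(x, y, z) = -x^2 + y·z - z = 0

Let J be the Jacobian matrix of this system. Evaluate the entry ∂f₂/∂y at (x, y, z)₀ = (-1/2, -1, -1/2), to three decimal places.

∂f₂/∂y = 5·x + z.
At (-1/2, -1, -1/2) this is -3.000.

-3.000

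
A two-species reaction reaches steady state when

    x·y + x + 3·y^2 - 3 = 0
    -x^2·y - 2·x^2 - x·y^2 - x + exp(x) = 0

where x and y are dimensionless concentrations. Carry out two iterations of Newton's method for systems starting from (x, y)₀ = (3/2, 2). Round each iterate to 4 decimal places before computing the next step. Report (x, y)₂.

(0.7598, 0.8069)

At (3/2, 2): F = (13.5000, -12.018311).
Jacobian J = [[y + 1, x + 6·y], [-2·x·y - 4·x - y^2 + exp(x) - 1, -x^2 - 2·x·y]].
At the point, J = [[3.0000, 13.5000], [-12.518311, -8.2500]] (det J = 144.247198).
Solving J·Δ = −F gives Δ = (-0.3527, -0.9216).
Then the next iterate is (x, y)₁ = (1.1473, 1.0784).
Round to (1.1473, 1.0784) and repeat: F = (2.873388, -3.383961), J = [[2.0784, 7.6177], [-6.076966, -3.790794]].
Δ = (-0.3875, -0.2715), so (x, y)₂ = (0.7598, 0.8069).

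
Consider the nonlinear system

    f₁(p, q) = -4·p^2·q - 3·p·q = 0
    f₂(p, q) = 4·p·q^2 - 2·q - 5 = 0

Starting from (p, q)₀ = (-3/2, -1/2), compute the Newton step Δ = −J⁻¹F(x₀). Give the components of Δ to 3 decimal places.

(-1.167, 1.667)

At (-3/2, -1/2): F = (2.250, -5.500).
Jacobian J = [[-8·p·q - 3·q, -4·p^2 - 3·p], [4·q^2, 8·p·q - 2]].
At the point, J = [[-4.500, -4.500], [1.000, 4.000]] (det J = -13.500).
Solving J·Δ = −F gives Δ = (-1.167, 1.667).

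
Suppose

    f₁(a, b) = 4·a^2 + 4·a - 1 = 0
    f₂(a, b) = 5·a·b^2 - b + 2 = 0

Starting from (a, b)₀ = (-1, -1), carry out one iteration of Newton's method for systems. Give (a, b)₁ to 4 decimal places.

At (-1, -1): F = (-1.0000, -2.0000).
Jacobian J = [[8·a + 4, 0], [5·b^2, 10·a·b - 1]].
At the point, J = [[-4.0000, 0.0000], [5.0000, 9.0000]] (det J = -36.0000).
Solving J·Δ = −F gives Δ = (-0.2500, 0.3611).
Then the next iterate is (a, b)₁ = (-1.2500, -0.6389).

(-1.2500, -0.6389)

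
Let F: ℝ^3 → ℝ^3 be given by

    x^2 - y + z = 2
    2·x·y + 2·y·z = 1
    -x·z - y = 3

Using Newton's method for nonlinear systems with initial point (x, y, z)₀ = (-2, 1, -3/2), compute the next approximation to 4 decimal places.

(-1.3565, 0.8870, 1.4609)

At (-2, 1, -3/2): F = (-0.5000, -8.0000, -7.0000).
Jacobian J = [[2·x, -1, 1], [2·y, 2·x + 2·z, 2·y], [-z, -1, -x]].
At the point, J = [[-4.0000, -1.0000, 1.0000], [2.0000, -7.0000, 2.0000], [1.5000, -1.0000, 2.0000]] (det J = 57.5000).
Solving J·Δ = −F gives Δ = (0.6435, -0.1130, 2.9609).
Then the next iterate is (x, y, z)₁ = (-1.3565, 0.8870, 1.4609).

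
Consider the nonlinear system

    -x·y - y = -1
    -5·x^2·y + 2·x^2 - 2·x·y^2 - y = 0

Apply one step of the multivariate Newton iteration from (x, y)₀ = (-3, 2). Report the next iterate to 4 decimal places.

(-3.2778, -0.7778)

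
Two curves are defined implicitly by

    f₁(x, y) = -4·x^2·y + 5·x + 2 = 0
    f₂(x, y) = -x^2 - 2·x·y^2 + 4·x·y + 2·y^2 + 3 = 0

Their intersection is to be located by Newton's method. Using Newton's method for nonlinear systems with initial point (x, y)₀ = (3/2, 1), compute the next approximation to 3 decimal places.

At (3/2, 1): F = (0.500, 5.750).
Jacobian J = [[-8·x·y + 5, -4·x^2], [-2·x - 2·y^2 + 4·y, -4·x·y + 4·x + 4·y]].
At the point, J = [[-7.000, -9.000], [-1.000, 4.000]] (det J = -37.000).
Solving J·Δ = −F gives Δ = (1.453, -1.074).
Then the next iterate is (x, y)₁ = (2.953, -0.074).

(2.953, -0.074)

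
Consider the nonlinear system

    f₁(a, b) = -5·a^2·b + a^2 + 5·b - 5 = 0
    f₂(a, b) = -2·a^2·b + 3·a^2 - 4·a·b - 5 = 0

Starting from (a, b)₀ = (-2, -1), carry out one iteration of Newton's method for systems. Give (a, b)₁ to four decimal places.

(-1.5625, -0.7667)

At (-2, -1): F = (14.0000, 7.0000).
Jacobian J = [[-10·a·b + 2·a, -5·a^2 + 5], [-4·a·b + 6·a - 4·b, -2·a^2 - 4·a]].
At the point, J = [[-24.0000, -15.0000], [-16.0000, 0.0000]] (det J = -240.0000).
Solving J·Δ = −F gives Δ = (0.4375, 0.2333).
Then the next iterate is (a, b)₁ = (-1.5625, -0.7667).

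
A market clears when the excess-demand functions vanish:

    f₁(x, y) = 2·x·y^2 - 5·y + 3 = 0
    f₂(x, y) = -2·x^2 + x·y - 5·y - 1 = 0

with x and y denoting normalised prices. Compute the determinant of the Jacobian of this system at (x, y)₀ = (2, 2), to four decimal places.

42.0000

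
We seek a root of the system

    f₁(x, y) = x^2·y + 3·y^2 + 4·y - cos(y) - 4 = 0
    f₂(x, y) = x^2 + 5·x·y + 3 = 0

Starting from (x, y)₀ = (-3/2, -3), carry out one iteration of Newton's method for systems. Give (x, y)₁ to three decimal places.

At (-3/2, -3): F = (5.23999, 27.750).
Jacobian J = [[2·x·y, x^2 + 6·y + sin(y) + 4], [2·x + 5·y, 5·x]].
At the point, J = [[9.000, -11.89112], [-18.000, -7.500]] (det J = -281.54016).
Solving J·Δ = −F gives Δ = (1.032, 1.222).
Then the next iterate is (x, y)₁ = (-0.468, -1.778).

(-0.468, -1.778)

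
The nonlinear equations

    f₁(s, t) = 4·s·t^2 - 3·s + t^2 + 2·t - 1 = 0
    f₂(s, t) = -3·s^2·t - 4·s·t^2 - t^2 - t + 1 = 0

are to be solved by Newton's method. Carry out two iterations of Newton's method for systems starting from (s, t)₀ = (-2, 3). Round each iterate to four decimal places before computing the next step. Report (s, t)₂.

At (-2, 3): F = (-52.0000, 25.0000).
Jacobian J = [[4·t^2 - 3, 8·s·t + 2·t + 2], [-6·s·t - 4·t^2, -3·s^2 - 8·s·t - 2·t - 1]].
At the point, J = [[33.0000, -40.0000], [0.0000, 29.0000]] (det J = 957.0000).
Solving J·Δ = −F gives Δ = (0.5308, -0.8621).
Then the next iterate is (s, t)₁ = (-1.4692, 2.1379).
Round to (-1.4692, 2.1379) and repeat: F = (-14.606582, 7.307799), J = [[15.282466, -18.852221], [0.563550, 13.376576]].
Δ = (0.2679, -0.5576), so (s, t)₂ = (-1.2013, 1.5803).

(-1.2013, 1.5803)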